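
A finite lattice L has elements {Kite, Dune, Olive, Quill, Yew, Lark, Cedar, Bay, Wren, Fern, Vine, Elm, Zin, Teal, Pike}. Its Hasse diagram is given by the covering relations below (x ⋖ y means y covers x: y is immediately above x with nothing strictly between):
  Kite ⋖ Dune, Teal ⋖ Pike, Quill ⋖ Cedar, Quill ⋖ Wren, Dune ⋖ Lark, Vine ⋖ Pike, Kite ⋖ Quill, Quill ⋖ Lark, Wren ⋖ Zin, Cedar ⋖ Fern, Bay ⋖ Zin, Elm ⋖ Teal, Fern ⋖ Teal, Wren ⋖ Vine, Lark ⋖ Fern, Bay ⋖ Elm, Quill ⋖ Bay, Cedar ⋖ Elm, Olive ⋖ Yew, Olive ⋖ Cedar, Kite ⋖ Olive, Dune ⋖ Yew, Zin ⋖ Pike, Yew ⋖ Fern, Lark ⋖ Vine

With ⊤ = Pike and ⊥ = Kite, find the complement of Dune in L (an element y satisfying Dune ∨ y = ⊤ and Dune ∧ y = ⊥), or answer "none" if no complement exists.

Need y with Dune ∨ y = Pike and Dune ∧ y = Kite.
Checking each element gives: Zin.

Zin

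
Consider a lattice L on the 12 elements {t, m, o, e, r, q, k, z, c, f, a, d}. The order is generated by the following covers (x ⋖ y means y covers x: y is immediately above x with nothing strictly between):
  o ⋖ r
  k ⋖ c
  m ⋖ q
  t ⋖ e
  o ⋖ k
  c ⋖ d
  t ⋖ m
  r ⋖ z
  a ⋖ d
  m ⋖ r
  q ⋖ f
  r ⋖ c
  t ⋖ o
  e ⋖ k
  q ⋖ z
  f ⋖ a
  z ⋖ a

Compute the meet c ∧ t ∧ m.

Common lower bounds of {c, t, m}: t.
The greatest among these is t.

t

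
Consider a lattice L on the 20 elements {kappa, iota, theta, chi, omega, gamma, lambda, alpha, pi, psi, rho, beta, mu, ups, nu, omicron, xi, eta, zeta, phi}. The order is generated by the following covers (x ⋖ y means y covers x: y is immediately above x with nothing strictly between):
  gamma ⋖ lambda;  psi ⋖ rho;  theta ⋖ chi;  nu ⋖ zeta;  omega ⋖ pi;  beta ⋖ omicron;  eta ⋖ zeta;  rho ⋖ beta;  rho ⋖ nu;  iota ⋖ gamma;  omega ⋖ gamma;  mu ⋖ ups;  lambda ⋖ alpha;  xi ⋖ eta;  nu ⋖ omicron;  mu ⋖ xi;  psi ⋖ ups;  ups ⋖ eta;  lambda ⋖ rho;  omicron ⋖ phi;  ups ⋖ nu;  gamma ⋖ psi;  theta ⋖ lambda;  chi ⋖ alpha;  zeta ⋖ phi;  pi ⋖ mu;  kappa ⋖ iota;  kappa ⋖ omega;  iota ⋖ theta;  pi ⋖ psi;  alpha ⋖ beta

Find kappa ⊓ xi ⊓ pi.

Common lower bounds of {kappa, xi, pi}: kappa.
The greatest among these is kappa.

kappa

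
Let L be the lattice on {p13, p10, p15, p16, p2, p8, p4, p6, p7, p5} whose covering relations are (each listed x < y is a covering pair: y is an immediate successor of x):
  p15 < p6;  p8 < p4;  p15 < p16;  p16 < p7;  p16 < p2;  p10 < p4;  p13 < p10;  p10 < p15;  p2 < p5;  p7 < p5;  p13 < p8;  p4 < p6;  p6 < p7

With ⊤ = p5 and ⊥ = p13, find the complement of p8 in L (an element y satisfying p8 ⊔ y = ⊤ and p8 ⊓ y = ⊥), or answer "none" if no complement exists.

p2

Need y with p8 ∨ y = p5 and p8 ∧ y = p13.
Checking each element gives: p2.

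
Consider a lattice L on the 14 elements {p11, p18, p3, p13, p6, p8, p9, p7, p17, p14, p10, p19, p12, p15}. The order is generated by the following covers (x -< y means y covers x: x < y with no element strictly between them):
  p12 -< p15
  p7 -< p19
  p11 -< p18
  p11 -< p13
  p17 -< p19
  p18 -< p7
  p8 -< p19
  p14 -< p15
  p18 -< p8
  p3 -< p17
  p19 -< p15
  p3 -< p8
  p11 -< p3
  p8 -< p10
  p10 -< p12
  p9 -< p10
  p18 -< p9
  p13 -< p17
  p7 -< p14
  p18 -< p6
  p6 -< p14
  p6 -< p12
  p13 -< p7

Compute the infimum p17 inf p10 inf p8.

p3

Common lower bounds of {p17, p10, p8}: p11, p3.
The greatest among these is p3.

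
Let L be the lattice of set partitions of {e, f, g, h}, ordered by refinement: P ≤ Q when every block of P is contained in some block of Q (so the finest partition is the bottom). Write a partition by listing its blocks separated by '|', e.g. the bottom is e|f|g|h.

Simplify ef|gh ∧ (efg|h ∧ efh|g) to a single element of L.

ef|g|h

efg|h ∧ efh|g = ef|g|h
ef|gh ∧ ef|g|h = ef|g|h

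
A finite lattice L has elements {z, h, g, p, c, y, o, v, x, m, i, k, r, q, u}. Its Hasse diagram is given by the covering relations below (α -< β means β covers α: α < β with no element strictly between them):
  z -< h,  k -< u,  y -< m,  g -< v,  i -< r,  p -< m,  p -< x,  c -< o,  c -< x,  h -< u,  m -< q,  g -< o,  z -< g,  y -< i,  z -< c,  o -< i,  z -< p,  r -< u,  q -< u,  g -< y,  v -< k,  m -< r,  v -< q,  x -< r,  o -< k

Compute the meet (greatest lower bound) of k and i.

o

Common lower bounds of {k, i}: c, g, o, z.
The greatest among these is o.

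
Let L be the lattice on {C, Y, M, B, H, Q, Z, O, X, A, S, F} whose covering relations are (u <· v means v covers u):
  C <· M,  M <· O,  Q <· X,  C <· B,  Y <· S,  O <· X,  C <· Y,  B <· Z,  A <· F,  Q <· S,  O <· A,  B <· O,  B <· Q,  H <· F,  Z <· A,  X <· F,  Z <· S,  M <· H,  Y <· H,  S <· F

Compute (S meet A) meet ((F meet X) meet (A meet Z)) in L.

B

S ∧ A = Z
F ∧ X = X
A ∧ Z = Z
X ∧ Z = B
Z ∧ B = B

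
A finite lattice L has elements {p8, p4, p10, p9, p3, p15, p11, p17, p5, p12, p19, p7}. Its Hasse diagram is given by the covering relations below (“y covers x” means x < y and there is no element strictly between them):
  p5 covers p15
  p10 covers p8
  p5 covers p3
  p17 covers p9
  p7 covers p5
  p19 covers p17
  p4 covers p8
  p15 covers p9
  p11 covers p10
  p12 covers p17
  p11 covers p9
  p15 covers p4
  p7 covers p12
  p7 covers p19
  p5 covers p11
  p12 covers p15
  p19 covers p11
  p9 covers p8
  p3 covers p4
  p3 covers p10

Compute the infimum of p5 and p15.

Common lower bounds of {p5, p15}: p15, p4, p8, p9.
The greatest among these is p15.

p15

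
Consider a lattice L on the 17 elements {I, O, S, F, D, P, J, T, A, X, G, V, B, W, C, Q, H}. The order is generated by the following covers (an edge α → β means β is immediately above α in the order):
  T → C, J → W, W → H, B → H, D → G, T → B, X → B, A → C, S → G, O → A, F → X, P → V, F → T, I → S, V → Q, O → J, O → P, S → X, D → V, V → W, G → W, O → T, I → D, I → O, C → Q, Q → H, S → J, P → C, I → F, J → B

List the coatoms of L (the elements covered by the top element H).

B, Q, W

The coatoms are exactly the elements covered by H: B, Q, W.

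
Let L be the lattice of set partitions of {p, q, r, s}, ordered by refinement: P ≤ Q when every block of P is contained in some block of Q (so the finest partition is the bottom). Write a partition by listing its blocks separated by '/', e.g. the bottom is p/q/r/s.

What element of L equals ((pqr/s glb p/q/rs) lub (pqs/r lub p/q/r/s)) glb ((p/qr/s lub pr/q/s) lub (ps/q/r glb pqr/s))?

pq/r/s

pqr/s ∧ p/q/rs = p/q/r/s
pqs/r ∨ p/q/r/s = pqs/r
p/q/r/s ∨ pqs/r = pqs/r
p/qr/s ∨ pr/q/s = pqr/s
ps/q/r ∧ pqr/s = p/q/r/s
pqr/s ∨ p/q/r/s = pqr/s
pqs/r ∧ pqr/s = pq/r/s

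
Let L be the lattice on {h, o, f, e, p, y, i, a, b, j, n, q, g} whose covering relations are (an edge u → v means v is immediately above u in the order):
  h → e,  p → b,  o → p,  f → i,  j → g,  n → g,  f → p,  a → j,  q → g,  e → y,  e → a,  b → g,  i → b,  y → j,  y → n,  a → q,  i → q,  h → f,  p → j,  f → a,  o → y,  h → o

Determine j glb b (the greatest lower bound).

p

Common lower bounds of {j, b}: f, h, o, p.
The greatest among these is p.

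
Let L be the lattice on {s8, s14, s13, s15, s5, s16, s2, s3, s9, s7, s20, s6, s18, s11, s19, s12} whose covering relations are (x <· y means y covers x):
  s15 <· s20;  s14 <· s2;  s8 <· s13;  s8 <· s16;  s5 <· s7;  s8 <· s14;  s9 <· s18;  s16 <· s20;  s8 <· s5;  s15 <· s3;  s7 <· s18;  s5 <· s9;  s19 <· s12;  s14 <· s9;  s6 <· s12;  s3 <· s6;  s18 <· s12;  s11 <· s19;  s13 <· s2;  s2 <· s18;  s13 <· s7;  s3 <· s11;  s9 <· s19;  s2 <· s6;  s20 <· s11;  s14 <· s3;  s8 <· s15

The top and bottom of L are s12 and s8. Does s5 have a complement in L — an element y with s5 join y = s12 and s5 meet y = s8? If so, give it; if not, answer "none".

Need y with s5 ∨ y = s12 and s5 ∧ y = s8.
Checking each element gives: s6.

s6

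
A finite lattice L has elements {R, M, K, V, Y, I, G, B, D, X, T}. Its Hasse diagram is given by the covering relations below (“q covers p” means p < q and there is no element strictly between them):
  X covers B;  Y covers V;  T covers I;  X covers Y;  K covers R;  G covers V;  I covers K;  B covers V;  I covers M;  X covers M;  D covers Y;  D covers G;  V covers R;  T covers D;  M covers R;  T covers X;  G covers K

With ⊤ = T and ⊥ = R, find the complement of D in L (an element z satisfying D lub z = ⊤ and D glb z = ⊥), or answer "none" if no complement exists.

M

Need z with D ∨ z = T and D ∧ z = R.
Checking each element gives: M.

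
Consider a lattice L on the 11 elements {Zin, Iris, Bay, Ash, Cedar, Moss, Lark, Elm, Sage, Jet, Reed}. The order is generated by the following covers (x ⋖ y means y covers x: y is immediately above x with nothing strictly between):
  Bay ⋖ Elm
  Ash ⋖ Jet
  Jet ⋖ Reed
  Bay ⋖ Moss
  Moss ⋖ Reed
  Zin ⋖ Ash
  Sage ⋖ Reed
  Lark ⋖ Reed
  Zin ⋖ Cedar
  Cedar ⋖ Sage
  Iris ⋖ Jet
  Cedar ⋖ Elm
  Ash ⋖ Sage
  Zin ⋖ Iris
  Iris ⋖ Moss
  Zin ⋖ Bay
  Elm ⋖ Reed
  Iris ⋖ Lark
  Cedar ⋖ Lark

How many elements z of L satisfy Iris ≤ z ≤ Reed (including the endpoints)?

5

The interval [Iris, Reed] = {Iris, Jet, Lark, Moss, Reed}, which has 5 elements.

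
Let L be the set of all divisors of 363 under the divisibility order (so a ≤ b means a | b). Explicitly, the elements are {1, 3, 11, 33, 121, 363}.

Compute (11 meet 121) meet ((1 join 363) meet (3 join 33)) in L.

11

11 ∧ 121 = 11
1 ∨ 363 = 363
3 ∨ 33 = 33
363 ∧ 33 = 33
11 ∧ 33 = 11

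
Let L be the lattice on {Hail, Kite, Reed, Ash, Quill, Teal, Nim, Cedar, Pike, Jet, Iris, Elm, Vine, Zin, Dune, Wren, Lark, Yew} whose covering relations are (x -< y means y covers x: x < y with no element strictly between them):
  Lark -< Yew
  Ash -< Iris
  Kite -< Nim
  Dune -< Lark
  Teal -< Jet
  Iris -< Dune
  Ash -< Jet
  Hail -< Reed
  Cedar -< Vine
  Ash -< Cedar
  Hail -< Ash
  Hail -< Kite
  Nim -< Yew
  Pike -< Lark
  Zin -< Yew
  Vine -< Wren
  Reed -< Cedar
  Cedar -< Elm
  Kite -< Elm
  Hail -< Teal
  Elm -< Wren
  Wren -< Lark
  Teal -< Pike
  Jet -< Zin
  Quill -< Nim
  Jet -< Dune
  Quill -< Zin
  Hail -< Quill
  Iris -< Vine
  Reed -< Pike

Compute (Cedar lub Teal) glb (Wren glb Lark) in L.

Wren

Cedar ∨ Teal = Lark
Wren ∧ Lark = Wren
Lark ∧ Wren = Wren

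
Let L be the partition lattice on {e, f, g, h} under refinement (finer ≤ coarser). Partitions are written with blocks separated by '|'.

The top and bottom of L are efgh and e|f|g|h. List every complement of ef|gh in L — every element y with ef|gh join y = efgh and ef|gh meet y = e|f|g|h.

eg|fh, eg|f|h, eh|fg, eh|f|g, e|fg|h, e|fh|g

Need y with ef|gh ∨ y = efgh and ef|gh ∧ y = e|f|g|h.
Checking each element gives: eg|fh, eg|f|h, eh|fg, eh|f|g, e|fg|h, e|fh|g.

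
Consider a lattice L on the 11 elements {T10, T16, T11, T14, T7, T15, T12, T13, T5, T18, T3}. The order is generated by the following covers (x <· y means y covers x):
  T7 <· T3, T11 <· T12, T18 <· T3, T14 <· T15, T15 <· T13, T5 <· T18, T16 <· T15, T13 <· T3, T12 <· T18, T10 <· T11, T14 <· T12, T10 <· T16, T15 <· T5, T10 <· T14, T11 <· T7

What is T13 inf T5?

T15

Common lower bounds of {T13, T5}: T10, T14, T15, T16.
The greatest among these is T15.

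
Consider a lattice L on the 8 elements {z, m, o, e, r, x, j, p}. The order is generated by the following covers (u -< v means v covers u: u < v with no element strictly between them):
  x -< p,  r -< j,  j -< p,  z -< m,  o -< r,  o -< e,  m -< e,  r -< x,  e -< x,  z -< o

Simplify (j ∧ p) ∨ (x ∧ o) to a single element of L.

j

j ∧ p = j
x ∧ o = o
j ∨ o = j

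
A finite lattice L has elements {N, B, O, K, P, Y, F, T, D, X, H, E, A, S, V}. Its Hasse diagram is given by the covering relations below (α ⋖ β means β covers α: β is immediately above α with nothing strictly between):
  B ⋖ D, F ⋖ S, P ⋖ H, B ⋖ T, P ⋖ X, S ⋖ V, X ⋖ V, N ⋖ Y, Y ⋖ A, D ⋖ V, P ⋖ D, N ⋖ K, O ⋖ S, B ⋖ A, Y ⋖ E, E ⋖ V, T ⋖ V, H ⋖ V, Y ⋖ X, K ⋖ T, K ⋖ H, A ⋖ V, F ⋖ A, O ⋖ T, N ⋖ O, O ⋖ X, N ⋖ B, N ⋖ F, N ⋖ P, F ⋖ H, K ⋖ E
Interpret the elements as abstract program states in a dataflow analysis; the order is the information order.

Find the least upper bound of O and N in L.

Common upper bounds of {O, N}: O, S, T, V, X.
The least among these is O.

O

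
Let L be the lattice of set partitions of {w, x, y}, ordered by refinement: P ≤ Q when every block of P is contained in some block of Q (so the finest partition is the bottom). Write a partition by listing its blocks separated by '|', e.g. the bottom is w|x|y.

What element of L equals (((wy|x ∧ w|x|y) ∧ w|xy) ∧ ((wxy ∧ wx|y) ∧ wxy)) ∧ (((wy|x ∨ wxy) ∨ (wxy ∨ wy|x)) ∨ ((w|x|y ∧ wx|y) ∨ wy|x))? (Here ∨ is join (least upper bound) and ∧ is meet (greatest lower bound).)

w|x|y

wy|x ∧ w|x|y = w|x|y
w|x|y ∧ w|xy = w|x|y
wxy ∧ wx|y = wx|y
wx|y ∧ wxy = wx|y
w|x|y ∧ wx|y = w|x|y
wy|x ∨ wxy = wxy
wxy ∨ wy|x = wxy
wxy ∨ wxy = wxy
w|x|y ∧ wx|y = w|x|y
w|x|y ∨ wy|x = wy|x
wxy ∨ wy|x = wxy
w|x|y ∧ wxy = w|x|y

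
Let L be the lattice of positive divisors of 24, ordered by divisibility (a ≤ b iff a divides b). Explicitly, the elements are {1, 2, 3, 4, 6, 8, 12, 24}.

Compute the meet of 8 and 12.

4

In the divisibility order, the meet is the greatest common divisor: gcd(8, 12) = 4.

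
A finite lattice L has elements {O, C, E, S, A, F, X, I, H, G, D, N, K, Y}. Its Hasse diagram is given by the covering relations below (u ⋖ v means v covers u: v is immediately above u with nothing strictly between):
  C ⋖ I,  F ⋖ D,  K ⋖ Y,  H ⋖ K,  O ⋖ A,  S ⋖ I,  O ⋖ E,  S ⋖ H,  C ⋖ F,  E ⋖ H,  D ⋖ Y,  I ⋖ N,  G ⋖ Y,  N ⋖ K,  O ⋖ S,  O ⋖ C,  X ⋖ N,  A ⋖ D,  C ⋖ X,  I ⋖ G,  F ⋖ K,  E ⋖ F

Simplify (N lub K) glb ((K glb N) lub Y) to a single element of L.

N ∨ K = K
K ∧ N = N
N ∨ Y = Y
K ∧ Y = K

K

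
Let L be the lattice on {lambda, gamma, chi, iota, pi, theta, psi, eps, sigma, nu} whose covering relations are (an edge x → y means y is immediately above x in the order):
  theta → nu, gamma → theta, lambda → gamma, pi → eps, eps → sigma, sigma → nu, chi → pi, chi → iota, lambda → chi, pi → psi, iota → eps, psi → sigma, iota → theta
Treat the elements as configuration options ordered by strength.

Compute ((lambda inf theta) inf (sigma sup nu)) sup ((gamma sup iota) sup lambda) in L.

lambda ∧ theta = lambda
sigma ∨ nu = nu
lambda ∧ nu = lambda
gamma ∨ iota = theta
theta ∨ lambda = theta
lambda ∨ theta = theta

theta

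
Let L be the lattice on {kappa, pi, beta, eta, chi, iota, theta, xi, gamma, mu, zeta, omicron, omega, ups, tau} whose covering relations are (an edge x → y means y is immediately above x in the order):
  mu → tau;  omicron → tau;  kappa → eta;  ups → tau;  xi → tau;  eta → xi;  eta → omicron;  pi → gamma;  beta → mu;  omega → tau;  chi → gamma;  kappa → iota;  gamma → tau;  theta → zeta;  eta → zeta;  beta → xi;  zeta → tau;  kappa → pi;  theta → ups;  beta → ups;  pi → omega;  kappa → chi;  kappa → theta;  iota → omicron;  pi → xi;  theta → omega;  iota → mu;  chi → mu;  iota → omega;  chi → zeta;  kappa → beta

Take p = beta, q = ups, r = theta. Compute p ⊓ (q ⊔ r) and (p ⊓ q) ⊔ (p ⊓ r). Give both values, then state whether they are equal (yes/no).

q ⊔ r = ups, so p ⊓ (q ⊔ r) = beta ⊓ ups = beta.
p ⊓ q = beta and p ⊓ r = kappa, so (p ⊓ q) ⊔ (p ⊓ r) = beta ⊔ kappa = beta.
Equal: yes.

beta; beta; yes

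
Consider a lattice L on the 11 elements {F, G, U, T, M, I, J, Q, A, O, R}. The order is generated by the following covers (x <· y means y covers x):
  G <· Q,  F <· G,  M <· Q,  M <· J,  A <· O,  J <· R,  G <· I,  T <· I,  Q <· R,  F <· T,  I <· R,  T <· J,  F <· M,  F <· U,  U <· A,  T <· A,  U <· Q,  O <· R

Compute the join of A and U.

A

Common upper bounds of {A, U}: A, O, R.
The least among these is A.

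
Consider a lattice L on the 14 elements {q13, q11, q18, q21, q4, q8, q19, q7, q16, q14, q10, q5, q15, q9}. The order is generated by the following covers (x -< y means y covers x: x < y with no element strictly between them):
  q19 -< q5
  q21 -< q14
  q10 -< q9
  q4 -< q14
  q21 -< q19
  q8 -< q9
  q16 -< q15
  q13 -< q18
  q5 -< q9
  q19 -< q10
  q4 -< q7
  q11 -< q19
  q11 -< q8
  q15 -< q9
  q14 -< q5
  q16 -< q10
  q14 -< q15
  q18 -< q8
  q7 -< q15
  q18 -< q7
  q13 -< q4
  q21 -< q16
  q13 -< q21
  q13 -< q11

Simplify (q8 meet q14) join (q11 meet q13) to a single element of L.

q13

q8 ∧ q14 = q13
q11 ∧ q13 = q13
q13 ∨ q13 = q13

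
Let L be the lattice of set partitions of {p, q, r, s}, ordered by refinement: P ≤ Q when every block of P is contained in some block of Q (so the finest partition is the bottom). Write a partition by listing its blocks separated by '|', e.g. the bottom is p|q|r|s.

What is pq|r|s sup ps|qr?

Common upper bounds of {pq|r|s, ps|qr}: pqrs.
The least among these is pqrs.

pqrs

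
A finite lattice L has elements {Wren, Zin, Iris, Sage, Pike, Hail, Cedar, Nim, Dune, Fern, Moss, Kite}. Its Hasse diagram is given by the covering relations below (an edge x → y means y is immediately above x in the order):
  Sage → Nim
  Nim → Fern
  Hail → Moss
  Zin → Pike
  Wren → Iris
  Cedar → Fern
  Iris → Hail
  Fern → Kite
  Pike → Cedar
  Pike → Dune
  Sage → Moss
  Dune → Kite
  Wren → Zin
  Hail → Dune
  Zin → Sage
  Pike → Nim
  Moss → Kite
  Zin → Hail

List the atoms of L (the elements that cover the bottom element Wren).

Iris, Zin

The atoms are exactly the elements that cover Wren: Iris, Zin.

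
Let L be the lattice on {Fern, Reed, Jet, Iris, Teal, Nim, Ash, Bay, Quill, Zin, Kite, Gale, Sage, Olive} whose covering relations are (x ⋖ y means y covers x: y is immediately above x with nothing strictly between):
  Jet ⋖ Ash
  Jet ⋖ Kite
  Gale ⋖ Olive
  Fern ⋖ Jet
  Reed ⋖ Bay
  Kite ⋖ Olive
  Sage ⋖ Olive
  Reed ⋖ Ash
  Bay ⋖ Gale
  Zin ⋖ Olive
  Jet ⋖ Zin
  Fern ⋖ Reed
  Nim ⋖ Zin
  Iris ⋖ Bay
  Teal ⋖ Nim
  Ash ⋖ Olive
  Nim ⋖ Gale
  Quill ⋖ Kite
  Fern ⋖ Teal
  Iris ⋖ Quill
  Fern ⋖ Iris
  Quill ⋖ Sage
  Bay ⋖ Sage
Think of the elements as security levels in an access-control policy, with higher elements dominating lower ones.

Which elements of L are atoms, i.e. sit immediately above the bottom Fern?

Iris, Jet, Reed, Teal

The atoms are exactly the elements that cover Fern: Iris, Jet, Reed, Teal.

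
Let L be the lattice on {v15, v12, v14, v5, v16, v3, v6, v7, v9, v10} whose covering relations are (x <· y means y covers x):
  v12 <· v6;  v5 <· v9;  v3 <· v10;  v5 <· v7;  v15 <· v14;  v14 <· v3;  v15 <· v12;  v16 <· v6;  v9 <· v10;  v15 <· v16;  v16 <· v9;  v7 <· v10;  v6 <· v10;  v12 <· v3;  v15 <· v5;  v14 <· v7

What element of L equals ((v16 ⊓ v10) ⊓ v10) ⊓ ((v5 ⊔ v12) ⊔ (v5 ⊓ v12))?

v16 ∧ v10 = v16
v16 ∧ v10 = v16
v5 ∨ v12 = v10
v5 ∧ v12 = v15
v10 ∨ v15 = v10
v16 ∧ v10 = v16

v16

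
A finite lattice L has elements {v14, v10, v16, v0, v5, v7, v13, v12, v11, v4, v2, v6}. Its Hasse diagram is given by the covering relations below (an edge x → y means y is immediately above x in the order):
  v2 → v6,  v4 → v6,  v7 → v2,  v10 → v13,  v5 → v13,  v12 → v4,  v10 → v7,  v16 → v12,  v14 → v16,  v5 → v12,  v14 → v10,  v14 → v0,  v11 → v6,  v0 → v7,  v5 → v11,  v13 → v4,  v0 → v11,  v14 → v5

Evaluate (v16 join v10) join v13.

v4

v16 ∨ v10 = v4
v4 ∨ v13 = v4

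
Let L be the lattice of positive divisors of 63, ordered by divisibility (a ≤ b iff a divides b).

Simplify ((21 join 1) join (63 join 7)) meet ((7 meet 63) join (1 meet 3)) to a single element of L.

7

21 ∨ 1 = 21
63 ∨ 7 = 63
21 ∨ 63 = 63
7 ∧ 63 = 7
1 ∧ 3 = 1
7 ∨ 1 = 7
63 ∧ 7 = 7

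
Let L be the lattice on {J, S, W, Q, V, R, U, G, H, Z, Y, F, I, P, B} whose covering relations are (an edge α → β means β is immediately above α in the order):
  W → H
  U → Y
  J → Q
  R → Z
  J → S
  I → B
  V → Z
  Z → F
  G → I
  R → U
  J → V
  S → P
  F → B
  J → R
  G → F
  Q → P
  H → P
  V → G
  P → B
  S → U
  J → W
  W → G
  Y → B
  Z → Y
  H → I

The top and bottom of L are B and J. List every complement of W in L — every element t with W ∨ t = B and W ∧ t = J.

Need t with W ∨ t = B and W ∧ t = J.
Checking each element gives: U, Y.

U, Y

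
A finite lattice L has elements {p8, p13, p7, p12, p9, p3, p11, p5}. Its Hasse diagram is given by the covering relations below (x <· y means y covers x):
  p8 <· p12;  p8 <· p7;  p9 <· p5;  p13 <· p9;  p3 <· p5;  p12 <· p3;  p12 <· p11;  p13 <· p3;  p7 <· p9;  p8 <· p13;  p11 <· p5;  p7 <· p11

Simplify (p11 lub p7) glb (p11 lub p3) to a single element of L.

p11 ∨ p7 = p11
p11 ∨ p3 = p5
p11 ∧ p5 = p11

p11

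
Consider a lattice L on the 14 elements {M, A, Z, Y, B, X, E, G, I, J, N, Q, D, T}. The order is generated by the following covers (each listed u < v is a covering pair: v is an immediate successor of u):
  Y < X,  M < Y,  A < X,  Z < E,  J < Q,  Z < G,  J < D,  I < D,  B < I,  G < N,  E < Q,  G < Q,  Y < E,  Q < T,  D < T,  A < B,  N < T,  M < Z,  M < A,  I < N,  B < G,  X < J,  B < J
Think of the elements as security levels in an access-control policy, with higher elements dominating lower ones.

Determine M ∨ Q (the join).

Common upper bounds of {M, Q}: Q, T.
The least among these is Q.

Q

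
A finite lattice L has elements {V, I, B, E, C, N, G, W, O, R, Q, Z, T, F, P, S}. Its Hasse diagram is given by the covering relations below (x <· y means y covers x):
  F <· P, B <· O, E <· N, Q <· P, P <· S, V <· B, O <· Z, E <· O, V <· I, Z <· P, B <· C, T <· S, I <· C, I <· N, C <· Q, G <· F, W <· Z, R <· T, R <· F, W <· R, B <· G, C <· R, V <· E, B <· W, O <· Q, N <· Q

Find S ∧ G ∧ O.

B

Common lower bounds of {S, G, O}: B, V.
The greatest among these is B.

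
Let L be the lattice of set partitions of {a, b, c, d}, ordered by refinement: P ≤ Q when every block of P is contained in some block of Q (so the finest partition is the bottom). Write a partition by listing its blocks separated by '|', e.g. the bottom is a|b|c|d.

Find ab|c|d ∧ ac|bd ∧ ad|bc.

a|b|c|d

The meet (common refinement) of ab|c|d, ac|bd, ad|bc intersects blocks pairwise, giving a|b|c|d.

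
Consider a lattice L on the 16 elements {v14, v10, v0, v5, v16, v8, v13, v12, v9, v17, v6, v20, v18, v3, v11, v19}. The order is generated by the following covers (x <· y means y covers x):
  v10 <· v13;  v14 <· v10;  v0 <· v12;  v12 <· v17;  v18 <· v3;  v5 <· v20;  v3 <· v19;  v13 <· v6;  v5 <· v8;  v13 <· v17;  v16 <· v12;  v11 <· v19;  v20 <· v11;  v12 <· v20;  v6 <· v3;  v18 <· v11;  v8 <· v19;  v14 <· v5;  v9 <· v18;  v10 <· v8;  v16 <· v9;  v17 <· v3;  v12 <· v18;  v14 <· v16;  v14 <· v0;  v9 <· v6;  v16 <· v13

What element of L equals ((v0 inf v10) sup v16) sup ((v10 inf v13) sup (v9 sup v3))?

v0 ∧ v10 = v14
v14 ∨ v16 = v16
v10 ∧ v13 = v10
v9 ∨ v3 = v3
v10 ∨ v3 = v3
v16 ∨ v3 = v3

v3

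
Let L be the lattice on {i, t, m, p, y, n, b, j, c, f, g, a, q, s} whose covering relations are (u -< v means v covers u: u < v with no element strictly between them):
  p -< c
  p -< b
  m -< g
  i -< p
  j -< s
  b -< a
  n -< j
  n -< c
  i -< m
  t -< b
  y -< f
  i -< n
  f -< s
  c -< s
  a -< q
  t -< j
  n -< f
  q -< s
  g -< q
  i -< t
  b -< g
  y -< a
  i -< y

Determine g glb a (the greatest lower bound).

Common lower bounds of {g, a}: b, i, p, t.
The greatest among these is b.

b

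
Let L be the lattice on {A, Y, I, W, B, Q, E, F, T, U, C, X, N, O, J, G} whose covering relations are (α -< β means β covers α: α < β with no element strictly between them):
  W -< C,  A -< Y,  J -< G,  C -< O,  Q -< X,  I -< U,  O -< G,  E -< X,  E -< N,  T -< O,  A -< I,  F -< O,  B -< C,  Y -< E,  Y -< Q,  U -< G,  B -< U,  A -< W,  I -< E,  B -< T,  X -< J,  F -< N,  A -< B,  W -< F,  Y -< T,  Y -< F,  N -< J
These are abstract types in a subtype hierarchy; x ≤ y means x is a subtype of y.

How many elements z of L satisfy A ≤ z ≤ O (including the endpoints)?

8

The interval [A, O] = {A, B, C, F, O, T, W, Y}, which has 8 elements.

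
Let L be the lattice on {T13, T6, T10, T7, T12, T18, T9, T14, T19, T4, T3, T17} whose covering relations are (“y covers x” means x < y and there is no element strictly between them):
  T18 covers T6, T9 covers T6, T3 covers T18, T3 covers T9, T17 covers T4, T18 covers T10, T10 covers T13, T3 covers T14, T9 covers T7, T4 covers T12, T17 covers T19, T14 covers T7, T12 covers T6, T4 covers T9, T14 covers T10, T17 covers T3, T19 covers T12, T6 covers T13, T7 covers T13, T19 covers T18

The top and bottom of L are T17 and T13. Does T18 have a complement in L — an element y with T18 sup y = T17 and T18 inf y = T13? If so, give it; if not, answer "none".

none

For every candidate y, either T18 ∨ y ≠ T17 or T18 ∧ y ≠ T13; no complement exists.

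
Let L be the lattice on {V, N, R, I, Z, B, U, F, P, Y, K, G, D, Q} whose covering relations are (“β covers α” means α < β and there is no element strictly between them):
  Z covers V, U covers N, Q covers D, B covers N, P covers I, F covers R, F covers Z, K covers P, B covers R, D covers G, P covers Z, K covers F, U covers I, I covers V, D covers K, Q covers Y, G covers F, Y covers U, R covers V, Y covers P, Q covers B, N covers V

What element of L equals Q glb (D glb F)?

D ∧ F = F
Q ∧ F = F

F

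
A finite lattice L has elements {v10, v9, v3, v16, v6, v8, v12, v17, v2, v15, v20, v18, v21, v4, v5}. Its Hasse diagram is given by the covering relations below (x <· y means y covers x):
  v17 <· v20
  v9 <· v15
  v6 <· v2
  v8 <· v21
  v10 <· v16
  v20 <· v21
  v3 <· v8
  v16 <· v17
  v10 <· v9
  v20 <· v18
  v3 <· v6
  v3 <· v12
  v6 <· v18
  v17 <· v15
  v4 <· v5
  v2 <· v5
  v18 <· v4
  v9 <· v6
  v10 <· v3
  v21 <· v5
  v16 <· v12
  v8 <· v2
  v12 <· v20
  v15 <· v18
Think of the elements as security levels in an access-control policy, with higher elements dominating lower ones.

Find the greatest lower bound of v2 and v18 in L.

Common lower bounds of {v2, v18}: v10, v3, v6, v9.
The greatest among these is v6.

v6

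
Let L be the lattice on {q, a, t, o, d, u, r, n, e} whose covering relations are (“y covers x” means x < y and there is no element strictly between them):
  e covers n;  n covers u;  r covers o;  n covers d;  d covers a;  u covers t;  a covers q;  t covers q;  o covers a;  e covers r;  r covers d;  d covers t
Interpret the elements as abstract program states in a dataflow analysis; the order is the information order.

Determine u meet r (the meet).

Common lower bounds of {u, r}: q, t.
The greatest among these is t.

t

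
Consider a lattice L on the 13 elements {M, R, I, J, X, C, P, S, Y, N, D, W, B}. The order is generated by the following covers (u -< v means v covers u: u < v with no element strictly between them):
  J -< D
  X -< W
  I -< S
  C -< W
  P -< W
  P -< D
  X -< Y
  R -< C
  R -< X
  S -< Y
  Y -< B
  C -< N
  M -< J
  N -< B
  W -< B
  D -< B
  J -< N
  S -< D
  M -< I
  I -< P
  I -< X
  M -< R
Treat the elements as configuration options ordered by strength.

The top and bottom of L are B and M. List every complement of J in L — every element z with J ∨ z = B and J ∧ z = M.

W, X, Y

Need z with J ∨ z = B and J ∧ z = M.
Checking each element gives: W, X, Y.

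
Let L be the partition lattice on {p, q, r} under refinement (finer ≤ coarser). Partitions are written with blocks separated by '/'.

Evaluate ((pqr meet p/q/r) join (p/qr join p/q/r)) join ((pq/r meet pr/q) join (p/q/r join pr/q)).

pqr

pqr ∧ p/q/r = p/q/r
p/qr ∨ p/q/r = p/qr
p/q/r ∨ p/qr = p/qr
pq/r ∧ pr/q = p/q/r
p/q/r ∨ pr/q = pr/q
p/q/r ∨ pr/q = pr/q
p/qr ∨ pr/q = pqr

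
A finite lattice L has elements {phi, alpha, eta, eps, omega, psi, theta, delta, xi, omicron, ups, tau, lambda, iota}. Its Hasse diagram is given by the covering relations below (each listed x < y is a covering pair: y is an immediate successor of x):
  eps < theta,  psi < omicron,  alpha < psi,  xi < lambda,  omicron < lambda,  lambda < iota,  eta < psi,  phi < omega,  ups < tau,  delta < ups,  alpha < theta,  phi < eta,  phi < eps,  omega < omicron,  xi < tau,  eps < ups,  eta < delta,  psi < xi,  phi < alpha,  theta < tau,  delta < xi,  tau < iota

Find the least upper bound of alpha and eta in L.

Common upper bounds of {alpha, eta}: iota, lambda, omicron, psi, tau, xi.
The least among these is psi.

psi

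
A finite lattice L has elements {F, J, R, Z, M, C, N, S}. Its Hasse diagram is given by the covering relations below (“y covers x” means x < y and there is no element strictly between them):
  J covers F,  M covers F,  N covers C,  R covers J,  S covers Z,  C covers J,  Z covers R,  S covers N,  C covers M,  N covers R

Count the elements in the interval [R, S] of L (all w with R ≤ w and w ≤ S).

The interval [R, S] = {N, R, S, Z}, which has 4 elements.

4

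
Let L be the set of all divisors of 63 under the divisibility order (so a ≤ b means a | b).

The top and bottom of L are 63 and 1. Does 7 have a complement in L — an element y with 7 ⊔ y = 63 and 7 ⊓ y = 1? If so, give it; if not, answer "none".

Need y with 7 ∨ y = 63 and 7 ∧ y = 1.
Checking each element gives: 9.

9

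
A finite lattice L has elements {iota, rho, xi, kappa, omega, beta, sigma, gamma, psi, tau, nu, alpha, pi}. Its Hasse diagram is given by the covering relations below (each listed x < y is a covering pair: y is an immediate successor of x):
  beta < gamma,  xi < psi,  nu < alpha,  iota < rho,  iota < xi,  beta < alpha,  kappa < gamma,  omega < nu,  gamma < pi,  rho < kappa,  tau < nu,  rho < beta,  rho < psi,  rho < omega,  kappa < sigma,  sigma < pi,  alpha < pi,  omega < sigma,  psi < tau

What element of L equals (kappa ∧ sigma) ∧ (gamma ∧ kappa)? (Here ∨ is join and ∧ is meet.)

kappa

kappa ∧ sigma = kappa
gamma ∧ kappa = kappa
kappa ∧ kappa = kappa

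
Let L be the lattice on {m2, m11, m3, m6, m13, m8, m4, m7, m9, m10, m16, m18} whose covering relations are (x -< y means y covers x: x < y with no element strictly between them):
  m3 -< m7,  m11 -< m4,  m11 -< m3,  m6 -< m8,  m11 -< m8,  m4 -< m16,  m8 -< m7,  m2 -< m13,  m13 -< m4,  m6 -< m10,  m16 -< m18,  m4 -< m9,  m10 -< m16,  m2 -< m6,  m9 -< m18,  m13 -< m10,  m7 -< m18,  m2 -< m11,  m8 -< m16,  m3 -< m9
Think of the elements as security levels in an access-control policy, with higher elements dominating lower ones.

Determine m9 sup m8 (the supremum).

Common upper bounds of {m9, m8}: m18.
The least among these is m18.

m18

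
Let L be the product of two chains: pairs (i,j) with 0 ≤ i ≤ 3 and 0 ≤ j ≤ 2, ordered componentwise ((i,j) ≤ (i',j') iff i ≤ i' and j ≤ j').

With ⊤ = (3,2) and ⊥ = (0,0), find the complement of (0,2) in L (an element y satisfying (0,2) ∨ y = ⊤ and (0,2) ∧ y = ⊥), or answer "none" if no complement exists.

Need y with (0,2) ∨ y = (3,2) and (0,2) ∧ y = (0,0).
Checking each element gives: (3,0).

(3,0)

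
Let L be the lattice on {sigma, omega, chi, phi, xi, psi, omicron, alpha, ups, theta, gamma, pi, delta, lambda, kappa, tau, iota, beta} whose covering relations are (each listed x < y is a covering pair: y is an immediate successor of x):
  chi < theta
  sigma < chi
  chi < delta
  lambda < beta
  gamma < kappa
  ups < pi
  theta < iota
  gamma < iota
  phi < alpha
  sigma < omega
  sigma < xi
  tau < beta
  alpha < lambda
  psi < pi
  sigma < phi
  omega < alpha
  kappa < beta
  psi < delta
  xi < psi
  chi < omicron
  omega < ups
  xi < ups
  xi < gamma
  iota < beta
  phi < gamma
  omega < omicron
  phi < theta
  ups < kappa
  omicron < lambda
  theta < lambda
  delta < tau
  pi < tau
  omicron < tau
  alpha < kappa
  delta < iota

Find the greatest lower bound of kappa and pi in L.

Common lower bounds of {kappa, pi}: omega, sigma, ups, xi.
The greatest among these is ups.

ups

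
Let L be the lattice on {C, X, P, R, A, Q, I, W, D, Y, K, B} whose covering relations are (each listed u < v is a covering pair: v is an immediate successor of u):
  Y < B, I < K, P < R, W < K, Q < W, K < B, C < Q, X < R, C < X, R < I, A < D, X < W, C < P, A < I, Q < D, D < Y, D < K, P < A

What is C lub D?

D

Common upper bounds of {C, D}: B, D, K, Y.
The least among these is D.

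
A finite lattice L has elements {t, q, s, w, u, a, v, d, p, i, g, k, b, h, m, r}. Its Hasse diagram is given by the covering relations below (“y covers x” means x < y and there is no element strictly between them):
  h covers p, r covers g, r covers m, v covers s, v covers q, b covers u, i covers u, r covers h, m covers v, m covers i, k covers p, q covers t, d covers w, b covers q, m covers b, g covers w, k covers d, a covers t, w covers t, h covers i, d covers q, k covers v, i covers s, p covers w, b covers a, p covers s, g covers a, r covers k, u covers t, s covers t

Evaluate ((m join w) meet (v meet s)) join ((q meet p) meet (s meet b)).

m ∨ w = r
v ∧ s = s
r ∧ s = s
q ∧ p = t
s ∧ b = t
t ∧ t = t
s ∨ t = s

s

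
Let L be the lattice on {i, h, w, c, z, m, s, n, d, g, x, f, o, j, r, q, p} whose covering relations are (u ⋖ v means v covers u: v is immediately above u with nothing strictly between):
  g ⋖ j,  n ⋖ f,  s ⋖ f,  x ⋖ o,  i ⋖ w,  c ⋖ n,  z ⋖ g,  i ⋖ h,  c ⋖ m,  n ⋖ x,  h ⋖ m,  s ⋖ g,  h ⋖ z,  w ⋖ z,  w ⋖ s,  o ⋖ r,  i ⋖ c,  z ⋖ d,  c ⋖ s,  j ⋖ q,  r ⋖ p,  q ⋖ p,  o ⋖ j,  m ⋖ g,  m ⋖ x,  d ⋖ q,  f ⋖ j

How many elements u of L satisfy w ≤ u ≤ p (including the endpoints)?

9

The interval [w, p] = {d, f, g, j, p, q, s, w, z}, which has 9 elements.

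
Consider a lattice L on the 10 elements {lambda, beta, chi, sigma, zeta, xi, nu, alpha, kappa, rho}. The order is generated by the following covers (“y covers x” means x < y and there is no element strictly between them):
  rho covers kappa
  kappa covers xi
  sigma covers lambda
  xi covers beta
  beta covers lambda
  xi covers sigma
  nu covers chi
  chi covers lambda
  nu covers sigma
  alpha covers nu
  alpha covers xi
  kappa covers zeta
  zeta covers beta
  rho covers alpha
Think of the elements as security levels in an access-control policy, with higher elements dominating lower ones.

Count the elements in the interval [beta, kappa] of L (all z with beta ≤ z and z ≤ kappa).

The interval [beta, kappa] = {beta, kappa, xi, zeta}, which has 4 elements.

4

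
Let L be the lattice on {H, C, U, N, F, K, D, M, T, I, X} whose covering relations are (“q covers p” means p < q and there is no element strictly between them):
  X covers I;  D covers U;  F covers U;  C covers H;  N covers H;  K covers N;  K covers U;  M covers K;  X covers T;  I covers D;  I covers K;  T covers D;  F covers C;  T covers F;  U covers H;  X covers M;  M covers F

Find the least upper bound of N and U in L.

K

Common upper bounds of {N, U}: I, K, M, X.
The least among these is K.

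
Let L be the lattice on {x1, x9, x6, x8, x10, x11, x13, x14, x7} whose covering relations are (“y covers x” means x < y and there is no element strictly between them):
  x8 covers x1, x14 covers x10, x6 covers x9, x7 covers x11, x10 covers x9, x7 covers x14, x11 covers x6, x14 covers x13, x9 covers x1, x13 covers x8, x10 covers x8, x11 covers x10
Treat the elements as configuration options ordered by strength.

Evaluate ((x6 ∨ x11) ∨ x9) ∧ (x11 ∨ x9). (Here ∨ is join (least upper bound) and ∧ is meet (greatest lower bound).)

x11

x6 ∨ x11 = x11
x11 ∨ x9 = x11
x11 ∨ x9 = x11
x11 ∧ x11 = x11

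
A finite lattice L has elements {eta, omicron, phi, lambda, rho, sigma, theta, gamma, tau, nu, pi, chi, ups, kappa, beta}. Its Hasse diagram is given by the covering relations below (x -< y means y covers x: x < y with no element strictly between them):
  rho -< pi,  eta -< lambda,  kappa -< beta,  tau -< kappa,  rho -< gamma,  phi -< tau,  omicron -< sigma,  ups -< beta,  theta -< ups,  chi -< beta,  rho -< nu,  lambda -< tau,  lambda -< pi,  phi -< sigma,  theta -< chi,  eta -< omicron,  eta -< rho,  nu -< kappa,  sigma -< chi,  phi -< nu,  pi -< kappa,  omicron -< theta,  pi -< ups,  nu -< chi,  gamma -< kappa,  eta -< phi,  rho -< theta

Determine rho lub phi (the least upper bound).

Common upper bounds of {rho, phi}: beta, chi, kappa, nu.
The least among these is nu.

nu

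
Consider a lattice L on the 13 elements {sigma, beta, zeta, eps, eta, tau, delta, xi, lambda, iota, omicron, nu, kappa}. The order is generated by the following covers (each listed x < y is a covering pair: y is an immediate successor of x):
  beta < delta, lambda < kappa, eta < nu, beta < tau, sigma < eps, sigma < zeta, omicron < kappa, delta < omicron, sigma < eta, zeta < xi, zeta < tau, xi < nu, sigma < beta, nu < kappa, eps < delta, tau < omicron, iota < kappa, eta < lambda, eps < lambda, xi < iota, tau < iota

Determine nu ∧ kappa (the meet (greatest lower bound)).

nu

Common lower bounds of {nu, kappa}: eta, nu, sigma, xi, zeta.
The greatest among these is nu.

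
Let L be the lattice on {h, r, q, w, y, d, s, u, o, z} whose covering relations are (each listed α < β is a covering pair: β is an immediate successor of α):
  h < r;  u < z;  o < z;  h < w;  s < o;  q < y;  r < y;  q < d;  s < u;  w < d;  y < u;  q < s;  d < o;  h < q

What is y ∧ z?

y

Common lower bounds of {y, z}: h, q, r, y.
The greatest among these is y.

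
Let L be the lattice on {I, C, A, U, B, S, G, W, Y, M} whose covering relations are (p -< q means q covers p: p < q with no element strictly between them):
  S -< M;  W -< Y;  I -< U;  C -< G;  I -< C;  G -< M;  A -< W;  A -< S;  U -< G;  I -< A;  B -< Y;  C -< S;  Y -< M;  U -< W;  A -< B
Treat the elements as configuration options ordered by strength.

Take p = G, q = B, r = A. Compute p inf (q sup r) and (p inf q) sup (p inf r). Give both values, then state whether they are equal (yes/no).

I; I; yes

q sup r = B, so p inf (q sup r) = G inf B = I.
p inf q = I and p inf r = I, so (p inf q) sup (p inf r) = I sup I = I.
Equal: yes.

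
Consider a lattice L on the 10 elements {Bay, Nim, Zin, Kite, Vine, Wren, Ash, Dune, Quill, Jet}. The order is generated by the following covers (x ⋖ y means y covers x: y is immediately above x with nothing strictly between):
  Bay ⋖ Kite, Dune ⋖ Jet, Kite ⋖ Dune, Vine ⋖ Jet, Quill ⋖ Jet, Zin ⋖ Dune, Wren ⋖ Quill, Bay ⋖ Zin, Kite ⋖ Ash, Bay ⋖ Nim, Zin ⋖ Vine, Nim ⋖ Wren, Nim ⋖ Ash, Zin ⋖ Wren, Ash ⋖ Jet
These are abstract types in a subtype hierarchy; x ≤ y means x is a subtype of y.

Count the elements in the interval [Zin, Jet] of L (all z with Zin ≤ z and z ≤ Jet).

The interval [Zin, Jet] = {Dune, Jet, Quill, Vine, Wren, Zin}, which has 6 elements.

6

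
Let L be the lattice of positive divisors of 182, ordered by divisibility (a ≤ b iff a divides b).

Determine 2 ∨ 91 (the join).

In the divisibility order, the join is the least common multiple: lcm(2, 91) = 182.

182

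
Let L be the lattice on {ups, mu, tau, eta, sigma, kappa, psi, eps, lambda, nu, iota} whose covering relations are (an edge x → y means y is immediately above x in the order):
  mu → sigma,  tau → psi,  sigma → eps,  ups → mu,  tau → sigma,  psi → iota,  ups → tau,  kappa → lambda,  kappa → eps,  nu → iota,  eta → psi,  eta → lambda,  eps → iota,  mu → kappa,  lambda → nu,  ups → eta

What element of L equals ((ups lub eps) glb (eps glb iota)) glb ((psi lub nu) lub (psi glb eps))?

eps

ups ∨ eps = eps
eps ∧ iota = eps
eps ∧ eps = eps
psi ∨ nu = iota
psi ∧ eps = tau
iota ∨ tau = iota
eps ∧ iota = eps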